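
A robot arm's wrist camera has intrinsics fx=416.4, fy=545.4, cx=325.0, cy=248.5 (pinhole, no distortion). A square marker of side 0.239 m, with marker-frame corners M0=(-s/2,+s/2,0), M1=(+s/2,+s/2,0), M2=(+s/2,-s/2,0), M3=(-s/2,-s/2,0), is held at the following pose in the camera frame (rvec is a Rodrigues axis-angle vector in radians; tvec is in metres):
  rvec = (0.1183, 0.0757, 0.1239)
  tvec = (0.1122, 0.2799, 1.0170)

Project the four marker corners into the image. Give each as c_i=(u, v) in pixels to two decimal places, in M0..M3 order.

Intrinsics K: fx=416.4, fy=545.4, cx=325.0, cy=248.5
Marker side s = 0.239 m; corners in marker frame (Z=0):
  M0 = (-0.1195, +0.1195, 0)
  M1 = (+0.1195, +0.1195, 0)
  M2 = (+0.1195, -0.1195, 0)
  M3 = (-0.1195, -0.1195, 0)
rvec = (0.1183, 0.0757, 0.1239), |rvec| = θ = 0.18729 rad = 10.731°
Rodrigues: sinθ=0.18619, 1−cosθ=0.01749; R = I + sinθ·[k]× + (1−cosθ)·[k]×²:
    [+0.98949 -0.11871 +0.08257]
    [+0.12764 +0.98537 -0.11293]
    [-0.06795 +0.12229 +0.99017]
t = (0.1122, 0.2799, 1.0170) m
M0: Pc = R·M0+t = (-0.02023, +0.38240, +1.03973); u = 416.4·(-0.02023)/1.03973 + 325.0 = 316.8981, v = 545.4·(+0.38240)/1.03973 + 248.5 = 449.0901
M1: Pc = R·M1+t = (+0.21626, +0.41290, +1.02349); u = 416.4·(+0.21626)/1.02349 + 325.0 = 412.9828, v = 545.4·(+0.41290)/1.02349 + 248.5 = 468.5292
M2: Pc = R·M2+t = (+0.24463, +0.17740, +0.99427); u = 416.4·(+0.24463)/0.99427 + 325.0 = 427.4514, v = 545.4·(+0.17740)/0.99427 + 248.5 = 345.8127
M3: Pc = R·M3+t = (+0.00814, +0.14690, +1.01051); u = 416.4·(+0.00814)/1.01051 + 325.0 = 328.3551, v = 545.4·(+0.14690)/1.01051 + 248.5 = 327.7836

c0=(316.90, 449.09) c1=(412.98, 468.53) c2=(427.45, 345.81) c3=(328.36, 327.78)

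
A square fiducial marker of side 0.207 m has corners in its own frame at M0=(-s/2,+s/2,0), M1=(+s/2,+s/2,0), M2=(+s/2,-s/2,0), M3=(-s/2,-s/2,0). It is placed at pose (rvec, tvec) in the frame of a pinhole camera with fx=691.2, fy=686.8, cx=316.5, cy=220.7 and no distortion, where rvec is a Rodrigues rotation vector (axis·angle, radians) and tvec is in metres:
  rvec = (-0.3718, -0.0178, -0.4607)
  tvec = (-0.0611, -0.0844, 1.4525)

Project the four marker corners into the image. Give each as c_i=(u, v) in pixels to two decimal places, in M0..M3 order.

c0=(263.10, 243.21) c1=(353.79, 199.94) c2=(310.25, 122.22) c3=(223.35, 162.30)

Intrinsics K: fx=691.2, fy=686.8, cx=316.5, cy=220.7
Marker side s = 0.207 m; corners in marker frame (Z=0):
  M0 = (-0.1035, +0.1035, 0)
  M1 = (+0.1035, +0.1035, 0)
  M2 = (+0.1035, -0.1035, 0)
  M3 = (-0.1035, -0.1035, 0)
rvec = (-0.3718, -0.0178, -0.4607), |rvec| = θ = 0.59228 rad = 33.935°
Rodrigues: sinθ=0.55825, 1−cosθ=0.17033; R = I + sinθ·[k]× + (1−cosθ)·[k]×²:
    [+0.89679 +0.43745 +0.06639]
    [-0.43102 +0.82982 +0.35442]
    [+0.09995 -0.34646 +0.93273]
t = (-0.0611, -0.0844, 1.4525) m
M0: Pc = R·M0+t = (-0.10864, +0.04610, +1.40630); u = 691.2·(-0.10864)/1.40630 + 316.5 = 263.1020, v = 686.8·(+0.04610)/1.40630 + 220.7 = 243.2127
M1: Pc = R·M1+t = (+0.07699, -0.04312, +1.42699); u = 691.2·(+0.07699)/1.42699 + 316.5 = 353.7939, v = 686.8·(-0.04312)/1.42699 + 220.7 = 199.9448
M2: Pc = R·M2+t = (-0.01356, -0.21490, +1.49870); u = 691.2·(-0.01356)/1.49870 + 316.5 = 310.2471, v = 686.8·(-0.21490)/1.49870 + 220.7 = 122.2206
M3: Pc = R·M3+t = (-0.19919, -0.12568, +1.47801); u = 691.2·(-0.19919)/1.47801 + 316.5 = 223.3462, v = 686.8·(-0.12568)/1.47801 + 220.7 = 162.3011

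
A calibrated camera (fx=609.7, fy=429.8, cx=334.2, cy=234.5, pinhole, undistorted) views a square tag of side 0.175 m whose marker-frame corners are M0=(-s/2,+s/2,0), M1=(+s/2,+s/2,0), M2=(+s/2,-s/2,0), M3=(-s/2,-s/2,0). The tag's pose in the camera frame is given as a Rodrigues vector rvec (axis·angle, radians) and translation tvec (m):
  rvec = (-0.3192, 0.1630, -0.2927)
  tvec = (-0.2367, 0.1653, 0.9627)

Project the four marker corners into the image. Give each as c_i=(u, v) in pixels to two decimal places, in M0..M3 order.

c0=(142.33, 358.27) c1=(247.39, 335.81) c2=(224.61, 260.29) c3=(126.07, 282.91)

Intrinsics K: fx=609.7, fy=429.8, cx=334.2, cy=234.5
Marker side s = 0.175 m; corners in marker frame (Z=0):
  M0 = (-0.0875, +0.0875, 0)
  M1 = (+0.0875, +0.0875, 0)
  M2 = (+0.0875, -0.0875, 0)
  M3 = (-0.0875, -0.0875, 0)
rvec = (-0.3192, 0.1630, -0.2927), |rvec| = θ = 0.46274 rad = 26.513°
Rodrigues: sinθ=0.44640, 1−cosθ=0.10517; R = I + sinθ·[k]× + (1−cosθ)·[k]×²:
    [+0.94487 +0.25681 +0.20313]
    [-0.30792 +0.90788 +0.28450]
    [-0.11136 -0.33136 +0.93691]
t = (-0.2367, 0.1653, 0.9627) m
M0: Pc = R·M0+t = (-0.29691, +0.27168, +0.94345); u = 609.7·(-0.29691)/0.94345 + 334.2 = 142.3262, v = 429.8·(+0.27168)/0.94345 + 234.5 = 358.2683
M1: Pc = R·M1+t = (-0.13155, +0.21780, +0.92396); u = 609.7·(-0.13155)/0.92396 + 334.2 = 247.3916, v = 429.8·(+0.21780)/0.92396 + 234.5 = 335.8126
M2: Pc = R·M2+t = (-0.17649, +0.05892, +0.98195); u = 609.7·(-0.17649)/0.98195 + 334.2 = 224.6132, v = 429.8·(+0.05892)/0.98195 + 234.5 = 260.2882
M3: Pc = R·M3+t = (-0.34185, +0.11280, +1.00144); u = 609.7·(-0.34185)/1.00144 + 334.2 = 126.0749, v = 429.8·(+0.11280)/1.00144 + 234.5 = 282.9133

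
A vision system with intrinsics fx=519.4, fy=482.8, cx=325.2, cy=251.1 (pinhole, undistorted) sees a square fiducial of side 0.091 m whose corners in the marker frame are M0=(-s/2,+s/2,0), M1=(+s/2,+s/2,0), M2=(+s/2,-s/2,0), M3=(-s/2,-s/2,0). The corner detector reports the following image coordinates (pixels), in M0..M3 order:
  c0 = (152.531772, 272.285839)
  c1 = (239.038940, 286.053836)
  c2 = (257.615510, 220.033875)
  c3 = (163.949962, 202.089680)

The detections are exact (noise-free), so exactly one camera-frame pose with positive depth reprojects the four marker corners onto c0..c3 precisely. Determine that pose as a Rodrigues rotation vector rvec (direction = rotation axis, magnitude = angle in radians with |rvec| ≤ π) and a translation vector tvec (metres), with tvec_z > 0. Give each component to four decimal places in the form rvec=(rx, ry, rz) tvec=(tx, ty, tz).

Intrinsics K: fx=519.4, fy=482.8, cx=325.2, cy=251.1
Marker side s = 0.091 m; corners in marker frame (Z=0):
  M0 = (-0.0455, +0.0455, 0)
  M1 = (+0.0455, +0.0455, 0)
  M2 = (+0.0455, -0.0455, 0)
  M3 = (-0.0455, -0.0455, 0)
Detected image corners:
  c0 = (152.531772, 272.285839) px
  c1 = (239.038940, 286.053836) px
  c2 = (257.615510, 220.033875) px
  c3 = (163.949962, 202.089680) px
Planar DLT: solve 8×8 A·h = b for H (H[2,2]=1):
  H  [+1080.34426 +27.22046 +203.88874]
  H  [+284.28293 +980.48683 +246.74904]
  H  [+0.45297 +0.94861 +1.00000]
B = K⁻¹H; ‖b₁‖=1.885981, ‖b₂‖=1.885981; λ = 2/(‖b₁‖+‖b₂‖) = 0.530228, sign → tz>0 ⇒ λ=+0.530228
r₁ = λ·B[:,0] = (+0.95249,+0.18729,+0.24018); r₂ = λ·B[:,1] = (-0.28713,+0.81521,+0.50298)
r₃ = r₁×r₂ = (-0.10159,-0.54805,+0.83026); SVD([r₁ r₂ r₃]) → R = UVᵀ:
  R  [+0.95249 -0.28713 -0.10159]
  R  [+0.18729 +0.81521 -0.54805]
  R  [+0.24018 +0.50298 +0.83026]
t = (-0.12384, -0.00478, +0.53023) m
tr R = 2.597955; θ = arccos((tr R − 1)/2) = 0.645204 rad = 36.967°
axis k = ((R−Rᵀ)₃₂, (R−Rᵀ)₁₃, (R−Rᵀ)₂₁) / (2 sinθ) = (+0.873872, -0.284162, +0.394460)
rvec = θ·k = (+0.563825, -0.183342, +0.254507)

rvec=(0.5638, -0.1833, 0.2545) tvec=(-0.1238, -0.0048, 0.5302)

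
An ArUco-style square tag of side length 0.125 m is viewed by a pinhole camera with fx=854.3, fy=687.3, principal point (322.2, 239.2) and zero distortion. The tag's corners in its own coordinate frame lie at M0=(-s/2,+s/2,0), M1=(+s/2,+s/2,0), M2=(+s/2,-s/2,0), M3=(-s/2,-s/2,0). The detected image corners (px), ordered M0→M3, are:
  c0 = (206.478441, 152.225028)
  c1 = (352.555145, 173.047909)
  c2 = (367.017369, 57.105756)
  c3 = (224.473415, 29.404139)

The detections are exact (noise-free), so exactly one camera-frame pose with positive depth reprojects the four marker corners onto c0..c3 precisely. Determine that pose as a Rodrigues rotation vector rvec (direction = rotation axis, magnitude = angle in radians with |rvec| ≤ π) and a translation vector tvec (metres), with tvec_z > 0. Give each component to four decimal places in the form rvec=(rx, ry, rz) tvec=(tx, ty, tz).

Intrinsics K: fx=854.3, fy=687.3, cx=322.2, cy=239.2
Marker side s = 0.125 m; corners in marker frame (Z=0):
  M0 = (-0.0625, +0.0625, 0)
  M1 = (+0.0625, +0.0625, 0)
  M2 = (+0.0625, -0.0625, 0)
  M3 = (-0.0625, -0.0625, 0)
Detected image corners:
  c0 = (206.478441, 152.225028) px
  c1 = (352.555145, 173.047909) px
  c2 = (367.017369, 57.105756) px
  c3 = (224.473415, 29.404139) px
Planar DLT: solve 8×8 A·h = b for H (H[2,2]=1):
  H  [+1295.17403 -169.89100 +289.91031]
  H  [+244.73930 +939.71689 +102.79167]
  H  [+0.48957 -0.14079 +1.00000]
B = K⁻¹H; ‖b₁‖=1.430682, ‖b₂‖=1.430682; λ = 2/(‖b₁‖+‖b₂‖) = 0.698967, sign → tz>0 ⇒ λ=+0.698967
r₁ = λ·B[:,0] = (+0.93062,+0.12980,+0.34219); r₂ = λ·B[:,1] = (-0.10189,+0.98992,-0.09841)
r₃ = r₁×r₂ = (-0.35152,+0.05671,+0.93446); SVD([r₁ r₂ r₃]) → R = UVᵀ:
  R  [+0.93062 -0.10189 -0.35152]
  R  [+0.12980 +0.98992 +0.05671]
  R  [+0.34219 -0.09841 +0.93446]
t = (-0.02642, -0.13872, +0.69897) m
tr R = 2.855000; θ = arccos((tr R − 1)/2) = 0.383128 rad = 21.952°
axis k = ((R−Rᵀ)₃₂, (R−Rᵀ)₁₃, (R−Rᵀ)₂₁) / (2 sinθ) = (-0.207475, -0.927859, +0.309889)
rvec = θ·k = (-0.079489, -0.355488, +0.118727)

rvec=(-0.0795, -0.3555, 0.1187) tvec=(-0.0264, -0.1387, 0.6990)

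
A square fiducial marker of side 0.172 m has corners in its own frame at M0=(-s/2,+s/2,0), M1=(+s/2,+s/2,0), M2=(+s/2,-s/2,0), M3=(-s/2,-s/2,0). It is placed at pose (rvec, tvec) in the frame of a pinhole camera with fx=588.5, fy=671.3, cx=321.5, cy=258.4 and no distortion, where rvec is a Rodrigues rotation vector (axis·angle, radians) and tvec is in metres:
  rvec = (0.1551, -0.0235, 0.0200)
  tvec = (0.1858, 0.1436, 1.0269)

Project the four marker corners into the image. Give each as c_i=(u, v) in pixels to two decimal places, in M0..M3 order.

c0=(377.04, 405.20) c1=(473.88, 406.60) c2=(480.03, 298.19) c3=(380.68, 296.29)

Intrinsics K: fx=588.5, fy=671.3, cx=321.5, cy=258.4
Marker side s = 0.172 m; corners in marker frame (Z=0):
  M0 = (-0.0860, +0.0860, 0)
  M1 = (+0.0860, +0.0860, 0)
  M2 = (+0.0860, -0.0860, 0)
  M3 = (-0.0860, -0.0860, 0)
rvec = (0.1551, -0.0235, 0.0200), |rvec| = θ = 0.15814 rad = 9.061°
Rodrigues: sinθ=0.15748, 1−cosθ=0.01248; R = I + sinθ·[k]× + (1−cosθ)·[k]×²:
    [+0.99952 -0.02174 -0.02185]
    [+0.01810 +0.98780 -0.15469]
    [+0.02495 +0.15422 +0.98772]
t = (0.1858, 0.1436, 1.0269) m
M0: Pc = R·M0+t = (+0.09797, +0.22699, +1.03802); u = 588.5·(+0.09797)/1.03802 + 321.5 = 377.0446, v = 671.3·(+0.22699)/1.03802 + 258.4 = 405.2002
M1: Pc = R·M1+t = (+0.26989, +0.23011, +1.04231); u = 588.5·(+0.26989)/1.04231 + 321.5 = 473.8831, v = 671.3·(+0.23011)/1.04231 + 258.4 = 406.6007
M2: Pc = R·M2+t = (+0.27363, +0.06021, +1.01578); u = 588.5·(+0.27363)/1.01578 + 321.5 = 480.0283, v = 671.3·(+0.06021)/1.01578 + 258.4 = 298.1882
M3: Pc = R·M3+t = (+0.10171, +0.05709, +1.01149); u = 588.5·(+0.10171)/1.01149 + 321.5 = 380.6764, v = 671.3·(+0.05709)/1.01149 + 258.4 = 296.2911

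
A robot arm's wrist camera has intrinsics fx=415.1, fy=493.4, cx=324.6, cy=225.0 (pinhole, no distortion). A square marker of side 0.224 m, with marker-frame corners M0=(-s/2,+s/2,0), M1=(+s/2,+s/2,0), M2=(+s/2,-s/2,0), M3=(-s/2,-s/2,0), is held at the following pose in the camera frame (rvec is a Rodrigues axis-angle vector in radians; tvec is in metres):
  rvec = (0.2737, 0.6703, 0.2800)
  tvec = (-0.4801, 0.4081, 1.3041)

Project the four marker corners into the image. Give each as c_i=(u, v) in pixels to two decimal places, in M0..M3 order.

Intrinsics K: fx=415.1, fy=493.4, cx=324.6, cy=225.0
Marker side s = 0.224 m; corners in marker frame (Z=0):
  M0 = (-0.1120, +0.1120, 0)
  M1 = (+0.1120, +0.1120, 0)
  M2 = (+0.1120, -0.1120, 0)
  M3 = (-0.1120, -0.1120, 0)
rvec = (0.2737, 0.6703, 0.2800), |rvec| = θ = 0.77628 rad = 44.478°
Rodrigues: sinθ=0.70063, 1−cosθ=0.28648; R = I + sinθ·[k]× + (1−cosθ)·[k]×²:
    [+0.74914 -0.16550 +0.64141]
    [+0.33993 +0.92712 -0.15780]
    [-0.56855 +0.33625 +0.75079]
t = (-0.4801, 0.4081, 1.3041) m
M0: Pc = R·M0+t = (-0.58254, +0.47387, +1.40544); u = 415.1·(-0.58254)/1.40544 + 324.6 = 152.5454, v = 493.4·(+0.47387)/1.40544 + 225.0 = 391.3575
M1: Pc = R·M1+t = (-0.41473, +0.55001, +1.27808); u = 415.1·(-0.41473)/1.27808 + 324.6 = 189.9018, v = 493.4·(+0.55001)/1.27808 + 225.0 = 437.3293
M2: Pc = R·M2+t = (-0.37766, +0.34233, +1.20276); u = 415.1·(-0.37766)/1.20276 + 324.6 = 194.2608, v = 493.4·(+0.34233)/1.20276 + 225.0 = 365.4334
M3: Pc = R·M3+t = (-0.54547, +0.26619, +1.33012); u = 415.1·(-0.54547)/1.33012 + 324.6 = 154.3717, v = 493.4·(+0.26619)/1.33012 + 225.0 = 323.7421

c0=(152.55, 391.36) c1=(189.90, 437.33) c2=(194.26, 365.43) c3=(154.37, 323.74)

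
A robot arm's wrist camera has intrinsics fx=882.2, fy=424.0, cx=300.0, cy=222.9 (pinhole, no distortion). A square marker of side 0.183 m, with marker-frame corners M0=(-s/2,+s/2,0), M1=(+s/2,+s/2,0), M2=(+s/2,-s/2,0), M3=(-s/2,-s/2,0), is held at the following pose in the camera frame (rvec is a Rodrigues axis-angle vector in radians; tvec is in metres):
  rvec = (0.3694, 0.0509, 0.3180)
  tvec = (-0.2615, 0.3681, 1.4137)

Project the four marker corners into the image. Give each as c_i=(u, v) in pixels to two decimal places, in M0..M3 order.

c0=(70.95, 346.09) c1=(177.05, 362.82) c2=(205.77, 319.91) c3=(94.59, 302.33)

Intrinsics K: fx=882.2, fy=424.0, cx=300.0, cy=222.9
Marker side s = 0.183 m; corners in marker frame (Z=0):
  M0 = (-0.0915, +0.0915, 0)
  M1 = (+0.0915, +0.0915, 0)
  M2 = (+0.0915, -0.0915, 0)
  M3 = (-0.0915, -0.0915, 0)
rvec = (0.3694, 0.0509, 0.3180), |rvec| = θ = 0.49007 rad = 28.079°
Rodrigues: sinθ=0.47069, 1−cosθ=0.11770; R = I + sinθ·[k]× + (1−cosθ)·[k]×²:
    [+0.94917 -0.29621 +0.10646]
    [+0.31464 +0.88357 -0.34686]
    [+0.00868 +0.36272 +0.93186]
t = (-0.2615, 0.3681, 1.4137) m
M0: Pc = R·M0+t = (-0.37545, +0.42016, +1.44609); u = 882.2·(-0.37545)/1.44609 + 300.0 = 70.9527, v = 424.0·(+0.42016)/1.44609 + 222.9 = 346.0915
M1: Pc = R·M1+t = (-0.20175, +0.47774, +1.44768); u = 882.2·(-0.20175)/1.44768 + 300.0 = 177.0538, v = 424.0·(+0.47774)/1.44768 + 222.9 = 362.8201
M2: Pc = R·M2+t = (-0.14755, +0.31604, +1.38131); u = 882.2·(-0.14755)/1.38131 + 300.0 = 205.7655, v = 424.0·(+0.31604)/1.38131 + 222.9 = 319.9113
M3: Pc = R·M3+t = (-0.32125, +0.25846, +1.37972); u = 882.2·(-0.32125)/1.37972 + 300.0 = 94.5930, v = 424.0·(+0.25846)/1.37972 + 222.9 = 302.3285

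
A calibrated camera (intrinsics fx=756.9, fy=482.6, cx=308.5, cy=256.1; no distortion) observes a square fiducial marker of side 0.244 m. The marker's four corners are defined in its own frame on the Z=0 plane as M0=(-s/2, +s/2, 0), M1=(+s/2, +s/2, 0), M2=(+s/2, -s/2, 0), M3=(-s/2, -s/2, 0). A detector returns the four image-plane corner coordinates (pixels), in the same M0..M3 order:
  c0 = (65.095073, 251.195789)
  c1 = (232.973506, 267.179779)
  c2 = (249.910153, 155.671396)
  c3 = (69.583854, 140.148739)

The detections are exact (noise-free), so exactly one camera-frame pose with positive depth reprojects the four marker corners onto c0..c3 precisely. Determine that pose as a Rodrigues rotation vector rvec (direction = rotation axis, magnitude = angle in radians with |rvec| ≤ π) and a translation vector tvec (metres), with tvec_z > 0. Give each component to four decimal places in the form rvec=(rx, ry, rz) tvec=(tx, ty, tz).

rvec=(0.3001, 0.0818, 0.1356) tvec=(-0.2120, -0.1087, 1.0359)

Intrinsics K: fx=756.9, fy=482.6, cx=308.5, cy=256.1
Marker side s = 0.244 m; corners in marker frame (Z=0):
  M0 = (-0.1220, +0.1220, 0)
  M1 = (+0.1220, +0.1220, 0)
  M2 = (+0.1220, -0.1220, 0)
  M3 = (-0.1220, -0.1220, 0)
Detected image corners:
  c0 = (65.095073, 251.195789) px
  c1 = (232.973506, 267.179779) px
  c2 = (249.910153, 155.671396) px
  c3 = (69.583854, 140.148739) px
Planar DLT: solve 8×8 A·h = b for H (H[2,2]=1):
  H  [+703.68373 +0.96501 +153.58586]
  H  [+52.79678 +514.96784 +205.45803]
  H  [-0.05797 +0.28946 +1.00000]
B = K⁻¹H; ‖b₁‖=0.965310, ‖b₂‖=0.965310; λ = 2/(‖b₁‖+‖b₂‖) = 1.035937, sign → tz>0 ⇒ λ=+1.035937
r₁ = λ·B[:,0] = (+0.98758,+0.14520,-0.06005); r₂ = λ·B[:,1] = (-0.12090,+0.94629,+0.29986)
r₃ = r₁×r₂ = (+0.10037,-0.28887,+0.95209); SVD([r₁ r₂ r₃]) → R = UVᵀ:
  R  [+0.98758 -0.12090 +0.10037]
  R  [+0.14520 +0.94629 -0.28887]
  R  [-0.06005 +0.29986 +0.95209]
t = (-0.21202, -0.10871, +1.03594) m
tr R = 2.885963; θ = arccos((tr R − 1)/2) = 0.339319 rad = 19.442°
axis k = ((R−Rᵀ)₃₂, (R−Rᵀ)₁₃, (R−Rᵀ)₂₁) / (2 sinθ) = (+0.884390, +0.240979, +0.399729)
rvec = θ·k = (+0.300091, +0.081769, +0.135636)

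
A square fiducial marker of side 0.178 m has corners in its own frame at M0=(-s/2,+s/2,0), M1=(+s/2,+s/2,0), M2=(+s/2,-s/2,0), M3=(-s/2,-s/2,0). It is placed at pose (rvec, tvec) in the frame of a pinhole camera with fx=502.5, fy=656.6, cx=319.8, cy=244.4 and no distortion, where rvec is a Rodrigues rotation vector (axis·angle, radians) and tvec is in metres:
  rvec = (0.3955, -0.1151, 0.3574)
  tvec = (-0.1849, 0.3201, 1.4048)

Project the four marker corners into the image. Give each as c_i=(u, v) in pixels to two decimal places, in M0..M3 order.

c0=(213.68, 414.71) c1=(273.35, 436.56) c2=(294.55, 372.84) c3=(232.59, 348.49)

Intrinsics K: fx=502.5, fy=656.6, cx=319.8, cy=244.4
Marker side s = 0.178 m; corners in marker frame (Z=0):
  M0 = (-0.0890, +0.0890, 0)
  M1 = (+0.0890, +0.0890, 0)
  M2 = (+0.0890, -0.0890, 0)
  M3 = (-0.0890, -0.0890, 0)
rvec = (0.3955, -0.1151, 0.3574), |rvec| = θ = 0.54535 rad = 31.246°
Rodrigues: sinθ=0.51871, 1−cosθ=0.14505; R = I + sinθ·[k]× + (1−cosθ)·[k]×²:
    [+0.93124 -0.36215 -0.04054]
    [+0.31774 +0.86141 -0.39625]
    [+0.17842 +0.35612 +0.91725]
t = (-0.1849, 0.3201, 1.4048) m
M0: Pc = R·M0+t = (-0.30001, +0.36849, +1.42062); u = 502.5·(-0.30001)/1.42062 + 319.8 = 213.6800, v = 656.6·(+0.36849)/1.42062 + 244.4 = 414.7121
M1: Pc = R·M1+t = (-0.13425, +0.42504, +1.45237); u = 502.5·(-0.13425)/1.45237 + 319.8 = 273.3511, v = 656.6·(+0.42504)/1.45237 + 244.4 = 436.5573
M2: Pc = R·M2+t = (-0.06979, +0.27171, +1.38898); u = 502.5·(-0.06979)/1.38898 + 319.8 = 294.5522, v = 656.6·(+0.27171)/1.38898 + 244.4 = 372.8444
M3: Pc = R·M3+t = (-0.23555, +0.21516, +1.35723); u = 502.5·(-0.23555)/1.35723 + 319.8 = 232.5902, v = 656.6·(+0.21516)/1.35723 + 244.4 = 348.4881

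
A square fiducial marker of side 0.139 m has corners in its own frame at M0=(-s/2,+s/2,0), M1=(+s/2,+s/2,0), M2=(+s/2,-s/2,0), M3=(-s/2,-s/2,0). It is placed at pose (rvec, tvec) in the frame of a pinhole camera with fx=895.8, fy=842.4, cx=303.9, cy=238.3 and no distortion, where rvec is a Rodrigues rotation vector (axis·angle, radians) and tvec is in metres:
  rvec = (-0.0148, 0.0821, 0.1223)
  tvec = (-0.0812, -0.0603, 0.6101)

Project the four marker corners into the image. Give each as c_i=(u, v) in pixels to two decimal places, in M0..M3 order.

c0=(73.16, 238.64) c1=(272.79, 262.16) c2=(298.06, 70.04) c3=(98.40, 50.15)

Intrinsics K: fx=895.8, fy=842.4, cx=303.9, cy=238.3
Marker side s = 0.139 m; corners in marker frame (Z=0):
  M0 = (-0.0695, +0.0695, 0)
  M1 = (+0.0695, +0.0695, 0)
  M2 = (+0.0695, -0.0695, 0)
  M3 = (-0.0695, -0.0695, 0)
rvec = (-0.0148, 0.0821, 0.1223), |rvec| = θ = 0.14804 rad = 8.482°
Rodrigues: sinθ=0.14750, 1−cosθ=0.01094; R = I + sinθ·[k]× + (1−cosθ)·[k]×²:
    [+0.98917 -0.12246 +0.08090]
    [+0.12125 +0.99243 +0.01976]
    [-0.08270 -0.00973 +0.99653]
t = (-0.0812, -0.0603, 0.6101) m
M0: Pc = R·M0+t = (-0.15846, +0.00025, +0.61517); u = 895.8·(-0.15846)/0.61517 + 303.9 = 73.1562, v = 842.4·(+0.00025)/0.61517 + 238.3 = 238.6381
M1: Pc = R·M1+t = (-0.02096, +0.01710, +0.60368); u = 895.8·(-0.02096)/0.60368 + 303.9 = 272.7919, v = 842.4·(+0.01710)/0.60368 + 238.3 = 262.1626
M2: Pc = R·M2+t = (-0.00394, -0.12085, +0.60503); u = 895.8·(-0.00394)/0.60503 + 303.9 = 298.0640, v = 842.4·(-0.12085)/0.60503 + 238.3 = 70.0411
M3: Pc = R·M3+t = (-0.14144, -0.13770, +0.61652); u = 895.8·(-0.14144)/0.61652 + 303.9 = 98.3952, v = 842.4·(-0.13770)/0.61652 + 238.3 = 50.1506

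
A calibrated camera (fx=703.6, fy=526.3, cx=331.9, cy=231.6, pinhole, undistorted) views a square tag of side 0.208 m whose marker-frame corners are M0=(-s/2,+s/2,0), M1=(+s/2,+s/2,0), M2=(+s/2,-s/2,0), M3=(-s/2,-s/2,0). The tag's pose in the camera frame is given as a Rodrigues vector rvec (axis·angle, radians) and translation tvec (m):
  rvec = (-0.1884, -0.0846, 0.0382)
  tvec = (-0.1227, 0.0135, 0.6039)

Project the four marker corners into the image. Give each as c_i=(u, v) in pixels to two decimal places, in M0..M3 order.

Intrinsics K: fx=703.6, fy=526.3, cx=331.9, cy=231.6
Marker side s = 0.208 m; corners in marker frame (Z=0):
  M0 = (-0.1040, +0.1040, 0)
  M1 = (+0.1040, +0.1040, 0)
  M2 = (+0.1040, -0.1040, 0)
  M3 = (-0.1040, -0.1040, 0)
rvec = (-0.1884, -0.0846, 0.0382), |rvec| = θ = 0.21003 rad = 12.034°
Rodrigues: sinθ=0.20849, 1−cosθ=0.02197; R = I + sinθ·[k]× + (1−cosθ)·[k]×²:
    [+0.99571 -0.02998 -0.08756]
    [+0.04586 +0.98159 +0.18541]
    [+0.08039 -0.18863 +0.97875]
t = (-0.1227, 0.0135, 0.6039) m
M0: Pc = R·M0+t = (-0.22937, +0.11082, +0.57592); u = 703.6·(-0.22937)/0.57592 + 331.9 = 51.6783, v = 526.3·(+0.11082)/0.57592 + 231.6 = 332.8681
M1: Pc = R·M1+t = (-0.02226, +0.12035, +0.59264); u = 703.6·(-0.02226)/0.59264 + 331.9 = 305.4673, v = 526.3·(+0.12035)/0.59264 + 231.6 = 338.4817
M2: Pc = R·M2+t = (-0.01603, -0.08382, +0.63188); u = 703.6·(-0.01603)/0.63188 + 331.9 = 314.0522, v = 526.3·(-0.08382)/0.63188 + 231.6 = 161.7885
M3: Pc = R·M3+t = (-0.22314, -0.09335, +0.61516); u = 703.6·(-0.22314)/0.61516 + 331.9 = 76.6831, v = 526.3·(-0.09335)/0.61516 + 231.6 = 151.7298

c0=(51.68, 332.87) c1=(305.47, 338.48) c2=(314.05, 161.79) c3=(76.68, 151.73)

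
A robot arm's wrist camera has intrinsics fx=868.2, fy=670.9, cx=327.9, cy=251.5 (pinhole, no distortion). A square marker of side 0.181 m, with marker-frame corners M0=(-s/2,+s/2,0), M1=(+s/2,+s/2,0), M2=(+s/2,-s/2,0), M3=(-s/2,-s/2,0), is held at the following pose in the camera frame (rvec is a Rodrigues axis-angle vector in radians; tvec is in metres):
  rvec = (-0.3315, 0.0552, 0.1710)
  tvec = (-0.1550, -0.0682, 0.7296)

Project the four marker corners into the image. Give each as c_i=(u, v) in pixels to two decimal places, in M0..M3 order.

c0=(9.15, 253.19) c1=(225.37, 280.89) c2=(270.09, 128.06) c3=(69.30, 105.41)

Intrinsics K: fx=868.2, fy=670.9, cx=327.9, cy=251.5
Marker side s = 0.181 m; corners in marker frame (Z=0):
  M0 = (-0.0905, +0.0905, 0)
  M1 = (+0.0905, +0.0905, 0)
  M2 = (+0.0905, -0.0905, 0)
  M3 = (-0.0905, -0.0905, 0)
rvec = (-0.3315, 0.0552, 0.1710), |rvec| = θ = 0.37707 rad = 21.604°
Rodrigues: sinθ=0.36820, 1−cosθ=0.07025; R = I + sinθ·[k]× + (1−cosθ)·[k]×²:
    [+0.98405 -0.17602 +0.02589]
    [+0.15794 +0.93125 +0.32836]
    [-0.08191 -0.31904 +0.94420]
t = (-0.1550, -0.0682, 0.7296) m
M0: Pc = R·M0+t = (-0.25999, +0.00179, +0.70814); u = 868.2·(-0.25999)/0.70814 + 327.9 = 9.1499, v = 670.9·(+0.00179)/0.70814 + 251.5 = 253.1915
M1: Pc = R·M1+t = (-0.08187, +0.03037, +0.69331); u = 868.2·(-0.08187)/0.69331 + 327.9 = 225.3743, v = 670.9·(+0.03037)/0.69331 + 251.5 = 280.8897
M2: Pc = R·M2+t = (-0.05001, -0.13819, +0.75106); u = 868.2·(-0.05001)/0.75106 + 327.9 = 270.0853, v = 670.9·(-0.13819)/0.75106 + 251.5 = 128.0630
M3: Pc = R·M3+t = (-0.22813, -0.16677, +0.76589); u = 868.2·(-0.22813)/0.76589 + 327.9 = 69.2981, v = 670.9·(-0.16677)/0.76589 + 251.5 = 105.4115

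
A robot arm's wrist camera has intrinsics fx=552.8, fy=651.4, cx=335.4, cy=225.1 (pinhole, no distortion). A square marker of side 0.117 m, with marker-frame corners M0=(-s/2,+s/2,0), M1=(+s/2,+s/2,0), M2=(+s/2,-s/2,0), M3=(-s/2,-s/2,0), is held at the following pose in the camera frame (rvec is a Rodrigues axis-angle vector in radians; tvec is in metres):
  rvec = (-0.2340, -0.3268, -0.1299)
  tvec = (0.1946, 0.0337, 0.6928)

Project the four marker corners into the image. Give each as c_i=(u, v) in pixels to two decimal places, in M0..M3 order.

Intrinsics K: fx=552.8, fy=651.4, cx=335.4, cy=225.1
Marker side s = 0.117 m; corners in marker frame (Z=0):
  M0 = (-0.0585, +0.0585, 0)
  M1 = (+0.0585, +0.0585, 0)
  M2 = (+0.0585, -0.0585, 0)
  M3 = (-0.0585, -0.0585, 0)
rvec = (-0.2340, -0.3268, -0.1299), |rvec| = θ = 0.42241 rad = 24.202°
Rodrigues: sinθ=0.40996, 1−cosθ=0.08790; R = I + sinθ·[k]× + (1−cosθ)·[k]×²:
    [+0.93908 +0.16374 -0.30219]
    [-0.08840 +0.96471 +0.24802]
    [+0.33214 -0.20619 +0.92042]
t = (0.1946, 0.0337, 0.6928) m
M0: Pc = R·M0+t = (+0.14924, +0.09531, +0.66131); u = 552.8·(+0.14924)/0.66131 + 335.4 = 460.1550, v = 651.4·(+0.09531)/0.66131 + 225.1 = 318.9794
M1: Pc = R·M1+t = (+0.25911, +0.08496, +0.70017); u = 552.8·(+0.25911)/0.70017 + 335.4 = 539.9777, v = 651.4·(+0.08496)/0.70017 + 225.1 = 304.1464
M2: Pc = R·M2+t = (+0.23996, -0.02791, +0.72429); u = 552.8·(+0.23996)/0.72429 + 335.4 = 518.5419, v = 651.4·(-0.02791)/0.72429 + 225.1 = 200.0013
M3: Pc = R·M3+t = (+0.13009, -0.01756, +0.68543); u = 552.8·(+0.13009)/0.68543 + 335.4 = 440.3134, v = 651.4·(-0.01756)/0.68543 + 225.1 = 208.4077

c0=(460.16, 318.98) c1=(539.98, 304.15) c2=(518.54, 200.00) c3=(440.31, 208.41)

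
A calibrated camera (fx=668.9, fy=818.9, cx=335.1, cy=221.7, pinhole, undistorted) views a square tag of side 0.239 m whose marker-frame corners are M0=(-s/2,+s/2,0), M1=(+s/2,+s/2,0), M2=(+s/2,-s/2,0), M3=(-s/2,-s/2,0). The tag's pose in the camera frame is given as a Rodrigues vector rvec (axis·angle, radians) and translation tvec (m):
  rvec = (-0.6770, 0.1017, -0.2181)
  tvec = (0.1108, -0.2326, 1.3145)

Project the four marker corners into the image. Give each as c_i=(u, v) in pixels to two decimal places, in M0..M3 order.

Intrinsics K: fx=668.9, fy=818.9, cx=335.1, cy=221.7
Marker side s = 0.239 m; corners in marker frame (Z=0):
  M0 = (-0.1195, +0.1195, 0)
  M1 = (+0.1195, +0.1195, 0)
  M2 = (+0.1195, -0.1195, 0)
  M3 = (-0.1195, -0.1195, 0)
rvec = (-0.6770, 0.1017, -0.2181), |rvec| = θ = 0.71850 rad = 41.167°
Rodrigues: sinθ=0.65825, 1−cosθ=0.24720; R = I + sinθ·[k]× + (1−cosθ)·[k]×²:
    [+0.97227 +0.16684 +0.16388]
    [-0.23278 +0.75775 +0.60961]
    [-0.02247 -0.63086 +0.77557]
t = (0.1108, -0.2326, 1.3145) m
M0: Pc = R·M0+t = (+0.01455, -0.11423, +1.24180); u = 668.9·(+0.01455)/1.24180 + 335.1 = 342.9383, v = 818.9·(-0.11423)/1.24180 + 221.7 = 146.3703
M1: Pc = R·M1+t = (+0.24692, -0.16987, +1.23643); u = 668.9·(+0.24692)/1.23643 + 335.1 = 468.6844, v = 818.9·(-0.16987)/1.23643 + 221.7 = 109.1954
M2: Pc = R·M2+t = (+0.20705, -0.35097, +1.38720); u = 668.9·(+0.20705)/1.38720 + 335.1 = 434.9374, v = 818.9·(-0.35097)/1.38720 + 221.7 = 14.5146
M3: Pc = R·M3+t = (-0.02532, -0.29533, +1.39257); u = 668.9·(-0.02532)/1.39257 + 335.1 = 322.9360, v = 818.9·(-0.29533)/1.39257 + 221.7 = 48.0297

c0=(342.94, 146.37) c1=(468.68, 109.20) c2=(434.94, 14.51) c3=(322.94, 48.03)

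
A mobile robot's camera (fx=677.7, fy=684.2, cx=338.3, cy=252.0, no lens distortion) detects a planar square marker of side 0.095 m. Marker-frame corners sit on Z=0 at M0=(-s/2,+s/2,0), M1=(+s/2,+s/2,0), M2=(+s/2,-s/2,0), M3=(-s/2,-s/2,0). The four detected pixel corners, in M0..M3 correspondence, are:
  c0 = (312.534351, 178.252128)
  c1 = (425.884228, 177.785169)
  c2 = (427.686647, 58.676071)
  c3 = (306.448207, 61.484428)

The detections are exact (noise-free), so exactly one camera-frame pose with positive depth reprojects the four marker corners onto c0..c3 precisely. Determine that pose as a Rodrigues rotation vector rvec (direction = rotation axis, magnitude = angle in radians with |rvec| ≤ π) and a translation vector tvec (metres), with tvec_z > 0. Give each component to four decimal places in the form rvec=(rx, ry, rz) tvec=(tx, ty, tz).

Intrinsics K: fx=677.7, fy=684.2, cx=338.3, cy=252.0
Marker side s = 0.095 m; corners in marker frame (Z=0):
  M0 = (-0.0475, +0.0475, 0)
  M1 = (+0.0475, +0.0475, 0)
  M2 = (+0.0475, -0.0475, 0)
  M3 = (-0.0475, -0.0475, 0)
Detected image corners:
  c0 = (312.534351, 178.252128) px
  c1 = (425.884228, 177.785169) px
  c2 = (427.686647, 58.676071) px
  c3 = (306.448207, 61.484428) px
Planar DLT: solve 8×8 A·h = b for H (H[2,2]=1):
  H  [+1159.97743 +284.89771 +367.61993]
  H  [-40.52416 +1326.05326 +121.05035]
  H  [-0.19910 +0.71158 +1.00000]
B = K⁻¹H; ‖b₁‖=1.821990, ‖b₂‖=1.821990; λ = 2/(‖b₁‖+‖b₂‖) = 0.548850, sign → tz>0 ⇒ λ=+0.548850
r₁ = λ·B[:,0] = (+0.99398,+0.00774,-0.10927); r₂ = λ·B[:,1] = (+0.03577,+0.91989,+0.39055)
r₃ = r₁×r₂ = (+0.10354,-0.39211,+0.91407); SVD([r₁ r₂ r₃]) → R = UVᵀ:
  R  [+0.99398 +0.03577 +0.10354]
  R  [+0.00774 +0.91989 -0.39211]
  R  [-0.10927 +0.39055 +0.91407]
t = (+0.02375, -0.10504, +0.54885) m
tr R = 2.827941; θ = arccos((tr R − 1)/2) = 0.417832 rad = 23.940°
axis k = ((R−Rᵀ)₃₂, (R−Rᵀ)₁₃, (R−Rᵀ)₂₁) / (2 sinθ) = (+0.964387, +0.262230, -0.034543)
rvec = θ·k = (+0.402952, +0.109568, -0.014433)

rvec=(0.4030, 0.1096, -0.0144) tvec=(0.0237, -0.1050, 0.5489)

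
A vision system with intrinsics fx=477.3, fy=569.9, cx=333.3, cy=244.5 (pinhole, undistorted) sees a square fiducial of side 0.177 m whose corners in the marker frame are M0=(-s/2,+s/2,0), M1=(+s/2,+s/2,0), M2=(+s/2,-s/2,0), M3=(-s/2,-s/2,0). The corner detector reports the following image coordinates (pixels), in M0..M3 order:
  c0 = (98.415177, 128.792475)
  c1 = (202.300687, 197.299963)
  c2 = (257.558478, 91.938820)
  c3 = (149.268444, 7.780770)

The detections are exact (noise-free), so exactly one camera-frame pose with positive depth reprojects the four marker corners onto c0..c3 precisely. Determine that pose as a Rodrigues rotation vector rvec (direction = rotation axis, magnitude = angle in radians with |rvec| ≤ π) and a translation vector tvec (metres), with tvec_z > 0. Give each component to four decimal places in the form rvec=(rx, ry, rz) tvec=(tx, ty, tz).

rvec=(0.4555, -0.2410, 0.5809) tvec=(-0.2398, -0.1734, 0.7368)

Intrinsics K: fx=477.3, fy=569.9, cx=333.3, cy=244.5
Marker side s = 0.177 m; corners in marker frame (Z=0):
  M0 = (-0.0885, +0.0885, 0)
  M1 = (+0.0885, +0.0885, 0)
  M2 = (+0.0885, -0.0885, 0)
  M3 = (-0.0885, -0.0885, 0)
Detected image corners:
  c0 = (98.415177, 128.792475) px
  c1 = (202.300687, 197.299963) px
  c2 = (257.558478, 91.938820) px
  c3 = (149.268444, 7.780770) px
Planar DLT: solve 8×8 A·h = b for H (H[2,2]=1):
  H  [+681.25888 -217.55789 +177.97504]
  H  [+479.02369 +687.42117 +110.36838]
  H  [+0.46588 +0.46756 +1.00000]
B = K⁻¹H; ‖b₁‖=1.357160, ‖b₂‖=1.357160; λ = 2/(‖b₁‖+‖b₂‖) = 0.736833, sign → tz>0 ⇒ λ=+0.736833
r₁ = λ·B[:,0] = (+0.81198,+0.47206,+0.34328); r₂ = λ·B[:,1] = (-0.57643,+0.74097,+0.34451)
r₃ = r₁×r₂ = (-0.09173,-0.47761,+0.87377); SVD([r₁ r₂ r₃]) → R = UVᵀ:
  R  [+0.81198 -0.57643 -0.09173]
  R  [+0.47206 +0.74097 -0.47761]
  R  [+0.34328 +0.34451 +0.87377]
t = (-0.23978, -0.17342, +0.73683) m
tr R = 2.426728; θ = arccos((tr R − 1)/2) = 0.776509 rad = 44.491°
axis k = ((R−Rᵀ)₃₂, (R−Rᵀ)₁₃, (R−Rᵀ)₂₁) / (2 sinθ) = (+0.586564, -0.310366, +0.748074)
rvec = θ·k = (+0.455472, -0.241002, +0.580887)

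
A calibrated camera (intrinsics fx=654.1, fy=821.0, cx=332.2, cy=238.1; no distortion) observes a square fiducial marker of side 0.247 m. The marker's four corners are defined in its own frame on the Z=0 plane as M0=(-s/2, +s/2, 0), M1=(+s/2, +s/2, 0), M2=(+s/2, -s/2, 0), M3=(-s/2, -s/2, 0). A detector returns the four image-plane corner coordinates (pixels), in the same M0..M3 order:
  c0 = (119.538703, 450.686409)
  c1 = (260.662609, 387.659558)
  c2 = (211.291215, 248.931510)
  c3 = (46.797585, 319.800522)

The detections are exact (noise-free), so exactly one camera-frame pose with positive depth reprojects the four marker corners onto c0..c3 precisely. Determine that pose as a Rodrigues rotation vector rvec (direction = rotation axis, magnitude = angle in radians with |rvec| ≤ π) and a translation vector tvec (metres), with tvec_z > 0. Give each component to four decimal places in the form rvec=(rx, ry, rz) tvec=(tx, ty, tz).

rvec=(0.6372, -0.1674, -0.3014) tvec=(-0.2648, 0.1471, 1.0200)

Intrinsics K: fx=654.1, fy=821.0, cx=332.2, cy=238.1
Marker side s = 0.247 m; corners in marker frame (Z=0):
  M0 = (-0.1235, +0.1235, 0)
  M1 = (+0.1235, +0.1235, 0)
  M2 = (+0.1235, -0.1235, 0)
  M3 = (-0.1235, -0.1235, 0)
Detected image corners:
  c0 = (119.538703, 450.686409) px
  c1 = (260.662609, 387.659558) px
  c2 = (211.291215, 248.931510) px
  c3 = (46.797585, 319.800522) px
Planar DLT: solve 8×8 A·h = b for H (H[2,2]=1):
  H  [+624.76493 +341.81356 +162.38314]
  H  [-248.75171 +755.25830 +356.47564]
  H  [+0.06006 +0.59517 +1.00000]
B = K⁻¹H; ‖b₁‖=0.980431, ‖b₂‖=0.980431; λ = 2/(‖b₁‖+‖b₂‖) = 1.019960, sign → tz>0 ⇒ λ=+1.019960
r₁ = λ·B[:,0] = (+0.94311,-0.32680,+0.06125); r₂ = λ·B[:,1] = (+0.22470,+0.76223,+0.60705)
r₃ = r₁×r₂ = (-0.24507,-0.55875,+0.79230); SVD([r₁ r₂ r₃]) → R = UVᵀ:
  R  [+0.94311 +0.22470 -0.24507]
  R  [-0.32680 +0.76223 -0.55875]
  R  [+0.06125 +0.60705 +0.79230]
t = (-0.26480, +0.14706, +1.01996) m
tr R = 2.497639; θ = arccos((tr R − 1)/2) = 0.724517 rad = 41.512°
axis k = ((R−Rᵀ)₃₂, (R−Rᵀ)₁₃, (R−Rᵀ)₂₁) / (2 sinθ) = (+0.879487, -0.231095, -0.416050)
rvec = θ·k = (+0.637203, -0.167432, -0.301435)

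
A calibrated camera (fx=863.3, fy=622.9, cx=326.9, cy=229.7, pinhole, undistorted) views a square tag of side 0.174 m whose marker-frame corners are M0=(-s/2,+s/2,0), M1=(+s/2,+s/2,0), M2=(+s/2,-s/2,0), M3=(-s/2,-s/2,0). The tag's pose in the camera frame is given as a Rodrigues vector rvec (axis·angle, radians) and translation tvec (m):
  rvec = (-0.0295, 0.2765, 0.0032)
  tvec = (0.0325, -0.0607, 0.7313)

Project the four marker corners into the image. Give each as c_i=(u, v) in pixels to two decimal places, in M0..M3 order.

c0=(267.45, 251.50) c1=(468.41, 252.83) c2=(468.94, 100.09) c3=(269.27, 108.35)

Intrinsics K: fx=863.3, fy=622.9, cx=326.9, cy=229.7
Marker side s = 0.174 m; corners in marker frame (Z=0):
  M0 = (-0.0870, +0.0870, 0)
  M1 = (+0.0870, +0.0870, 0)
  M2 = (+0.0870, -0.0870, 0)
  M3 = (-0.0870, -0.0870, 0)
rvec = (-0.0295, 0.2765, 0.0032), |rvec| = θ = 0.27809 rad = 15.933°
Rodrigues: sinθ=0.27452, 1−cosθ=0.03842; R = I + sinθ·[k]× + (1−cosθ)·[k]×²:
    [+0.96201 -0.00721 +0.27290]
    [-0.00089 +0.99956 +0.02956]
    [-0.27300 -0.02868 +0.96159]
t = (0.0325, -0.0607, 0.7313) m
M0: Pc = R·M0+t = (-0.05182, +0.02634, +0.75256); u = 863.3·(-0.05182)/0.75256 + 326.9 = 267.4513, v = 622.9·(+0.02634)/0.75256 + 229.7 = 251.5017
M1: Pc = R·M1+t = (+0.11557, +0.02618, +0.70505); u = 863.3·(+0.11557)/0.70505 + 326.9 = 468.4066, v = 622.9·(+0.02618)/0.70505 + 229.7 = 252.8332
M2: Pc = R·M2+t = (+0.11682, -0.14774, +0.71004); u = 863.3·(+0.11682)/0.71004 + 326.9 = 468.9375, v = 622.9·(-0.14774)/0.71004 + 229.7 = 100.0926
M3: Pc = R·M3+t = (-0.05057, -0.14758, +0.75755); u = 863.3·(-0.05057)/0.75755 + 326.9 = 269.2728, v = 622.9·(-0.14758)/0.75755 + 229.7 = 108.3474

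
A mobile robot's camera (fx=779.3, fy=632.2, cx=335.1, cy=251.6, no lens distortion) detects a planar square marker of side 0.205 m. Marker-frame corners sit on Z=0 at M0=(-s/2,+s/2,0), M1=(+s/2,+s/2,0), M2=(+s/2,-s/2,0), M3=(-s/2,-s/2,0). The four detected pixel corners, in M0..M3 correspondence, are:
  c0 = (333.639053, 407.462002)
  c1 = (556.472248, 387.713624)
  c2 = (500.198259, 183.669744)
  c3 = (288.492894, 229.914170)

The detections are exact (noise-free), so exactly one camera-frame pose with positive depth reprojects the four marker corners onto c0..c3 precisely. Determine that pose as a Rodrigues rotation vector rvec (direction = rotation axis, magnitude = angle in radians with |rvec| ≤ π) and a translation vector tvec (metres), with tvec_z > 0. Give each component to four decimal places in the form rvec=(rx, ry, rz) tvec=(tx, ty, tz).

rvec=(-0.0078, 0.4879, -0.2167) tvec=(0.0659, 0.0540, 0.6702)

Intrinsics K: fx=779.3, fy=632.2, cx=335.1, cy=251.6
Marker side s = 0.205 m; corners in marker frame (Z=0):
  M0 = (-0.1025, +0.1025, 0)
  M1 = (+0.1025, +0.1025, 0)
  M2 = (+0.1025, -0.1025, 0)
  M3 = (-0.1025, -0.1025, 0)
Detected image corners:
  c0 = (333.639053, 407.462002) px
  c1 = (556.472248, 387.713624) px
  c2 = (500.198259, 183.669744) px
  c3 = (288.492894, 229.914170) px
Planar DLT: solve 8×8 A·h = b for H (H[2,2]=1):
  H  [+768.89134 +208.43389 +411.75857]
  H  [-370.85961 +899.47891 +302.49907]
  H  [-0.69267 -0.08817 +1.00000]
B = K⁻¹H; ‖b₁‖=1.492113, ‖b₂‖=1.492113; λ = 2/(‖b₁‖+‖b₂‖) = 0.670191, sign → tz>0 ⇒ λ=+0.670191
r₁ = λ·B[:,0] = (+0.86085,-0.20840,-0.46422); r₂ = λ·B[:,1] = (+0.20466,+0.97705,-0.05909)
r₃ = r₁×r₂ = (+0.46588,-0.04414,+0.88375); SVD([r₁ r₂ r₃]) → R = UVᵀ:
  R  [+0.86085 +0.20466 +0.46588]
  R  [-0.20840 +0.97705 -0.04414]
  R  [-0.46422 -0.05909 +0.88375]
t = (+0.06593, +0.05396, +0.67019) m
tr R = 2.721649; θ = arccos((tr R − 1)/2) = 0.533909 rad = 30.591°
axis k = ((R−Rᵀ)₃₂, (R−Rᵀ)₁₃, (R−Rᵀ)₂₁) / (2 sinθ) = (-0.014691, +0.913830, -0.405832)
rvec = θ·k = (-0.007844, +0.487902, -0.216677)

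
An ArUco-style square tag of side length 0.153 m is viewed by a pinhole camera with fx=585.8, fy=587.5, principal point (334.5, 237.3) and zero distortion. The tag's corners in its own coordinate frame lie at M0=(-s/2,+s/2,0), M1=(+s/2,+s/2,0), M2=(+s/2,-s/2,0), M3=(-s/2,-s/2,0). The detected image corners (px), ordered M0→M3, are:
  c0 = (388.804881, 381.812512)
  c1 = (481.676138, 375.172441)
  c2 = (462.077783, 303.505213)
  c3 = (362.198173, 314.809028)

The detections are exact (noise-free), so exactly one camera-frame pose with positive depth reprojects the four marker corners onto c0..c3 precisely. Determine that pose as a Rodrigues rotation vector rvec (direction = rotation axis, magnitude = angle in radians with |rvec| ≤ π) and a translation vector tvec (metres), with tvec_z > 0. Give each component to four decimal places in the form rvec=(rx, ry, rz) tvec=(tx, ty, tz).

Intrinsics K: fx=585.8, fy=587.5, cx=334.5, cy=237.3
Marker side s = 0.153 m; corners in marker frame (Z=0):
  M0 = (-0.0765, +0.0765, 0)
  M1 = (+0.0765, +0.0765, 0)
  M2 = (+0.0765, -0.0765, 0)
  M3 = (-0.0765, -0.0765, 0)
Detected image corners:
  c0 = (388.804881, 381.812512) px
  c1 = (481.676138, 375.172441) px
  c2 = (462.077783, 303.505213) px
  c3 = (362.198173, 314.809028) px
Planar DLT: solve 8×8 A·h = b for H (H[2,2]=1):
  H  [+473.52876 +390.26352 +422.83495]
  H  [-184.08222 +646.38858 +345.44432]
  H  [-0.36675 +0.56321 +1.00000]
B = K⁻¹H; ‖b₁‖=1.094370, ‖b₂‖=1.094370; λ = 2/(‖b₁‖+‖b₂‖) = 0.913768, sign → tz>0 ⇒ λ=+0.913768
r₁ = λ·B[:,0] = (+0.93000,-0.15095,-0.33513); r₂ = λ·B[:,1] = (+0.31489,+0.79749,+0.51464)
r₃ = r₁×r₂ = (+0.18958,-0.58414,+0.78920); SVD([r₁ r₂ r₃]) → R = UVᵀ:
  R  [+0.93000 +0.31489 +0.18958]
  R  [-0.15095 +0.79749 -0.58414]
  R  [-0.33513 +0.51464 +0.78920]
t = (+0.13779, +0.16820, +0.91377) m
tr R = 2.516692; θ = arccos((tr R − 1)/2) = 0.710024 rad = 40.681°
axis k = ((R−Rᵀ)₃₂, (R−Rᵀ)₁₃, (R−Rᵀ)₂₁) / (2 sinθ) = (+0.842816, +0.402471, -0.357321)
rvec = θ·k = (+0.598420, +0.285764, -0.253707)

rvec=(0.5984, 0.2858, -0.2537) tvec=(0.1378, 0.1682, 0.9138)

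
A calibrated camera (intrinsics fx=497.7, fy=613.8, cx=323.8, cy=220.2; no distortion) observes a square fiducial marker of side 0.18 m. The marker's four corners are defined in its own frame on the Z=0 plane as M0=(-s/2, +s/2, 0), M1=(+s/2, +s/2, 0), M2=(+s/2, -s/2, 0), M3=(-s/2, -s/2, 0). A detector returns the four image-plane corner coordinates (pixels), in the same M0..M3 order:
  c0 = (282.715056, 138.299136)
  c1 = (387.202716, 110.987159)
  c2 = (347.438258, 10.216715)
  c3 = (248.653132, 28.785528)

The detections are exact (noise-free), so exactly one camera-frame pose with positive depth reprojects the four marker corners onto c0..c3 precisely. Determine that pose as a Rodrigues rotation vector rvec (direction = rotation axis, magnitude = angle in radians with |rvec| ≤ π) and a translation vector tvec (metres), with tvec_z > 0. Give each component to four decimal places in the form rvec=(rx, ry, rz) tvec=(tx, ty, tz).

rvec=(-0.4247, -0.2488, -0.3093) tvec=(-0.0105, -0.2009, 0.8187)

Intrinsics K: fx=497.7, fy=613.8, cx=323.8, cy=220.2
Marker side s = 0.18 m; corners in marker frame (Z=0):
  M0 = (-0.0900, +0.0900, 0)
  M1 = (+0.0900, +0.0900, 0)
  M2 = (+0.0900, -0.0900, 0)
  M3 = (-0.0900, -0.0900, 0)
Detected image corners:
  c0 = (282.715056, 138.299136) px
  c1 = (387.202716, 110.987159) px
  c2 = (347.438258, 10.216715) px
  c3 = (248.653132, 28.785528) px
Planar DLT: solve 8×8 A·h = b for H (H[2,2]=1):
  H  [+679.54927 +64.97643 +317.43385]
  H  [-100.16630 +551.30389 +69.59321]
  H  [+0.36504 -0.44429 +1.00000]
B = K⁻¹H; ‖b₁‖=1.221436, ‖b₂‖=1.221436; λ = 2/(‖b₁‖+‖b₂‖) = 0.818708, sign → tz>0 ⇒ λ=+0.818708
r₁ = λ·B[:,0] = (+0.92341,-0.24082,+0.29886); r₂ = λ·B[:,1] = (+0.34353,+0.86584,-0.36374)
r₃ = r₁×r₂ = (-0.17117,+0.43855,+0.88226); SVD([r₁ r₂ r₃]) → R = UVᵀ:
  R  [+0.92341 +0.34353 -0.17117]
  R  [-0.24082 +0.86584 +0.43855]
  R  [+0.29886 -0.36374 +0.88226]
t = (-0.01047, -0.20088, +0.81871) m
tr R = 2.671506; θ = arccos((tr R − 1)/2) = 0.581293 rad = 33.306°
axis k = ((R−Rᵀ)₃₂, (R−Rᵀ)₁₃, (R−Rᵀ)₂₁) / (2 sinθ) = (-0.730543, -0.427997, -0.532096)
rvec = θ·k = (-0.424660, -0.248792, -0.309304)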